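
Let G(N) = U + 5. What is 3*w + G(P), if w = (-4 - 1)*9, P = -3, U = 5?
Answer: -125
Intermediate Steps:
G(N) = 10 (G(N) = 5 + 5 = 10)
w = -45 (w = -5*9 = -45)
3*w + G(P) = 3*(-45) + 10 = -135 + 10 = -125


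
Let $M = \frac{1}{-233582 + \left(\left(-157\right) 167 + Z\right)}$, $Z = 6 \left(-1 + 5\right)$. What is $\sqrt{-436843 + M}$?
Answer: $\frac{2 i \sqrt{7369988052436331}}{259777} \approx 660.94 i$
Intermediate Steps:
$Z = 24$ ($Z = 6 \cdot 4 = 24$)
$M = - \frac{1}{259777}$ ($M = \frac{1}{-233582 + \left(\left(-157\right) 167 + 24\right)} = \frac{1}{-233582 + \left(-26219 + 24\right)} = \frac{1}{-233582 - 26195} = \frac{1}{-259777} = - \frac{1}{259777} \approx -3.8495 \cdot 10^{-6}$)
$\sqrt{-436843 + M} = \sqrt{-436843 - \frac{1}{259777}} = \sqrt{- \frac{113481764012}{259777}} = \frac{2 i \sqrt{7369988052436331}}{259777}$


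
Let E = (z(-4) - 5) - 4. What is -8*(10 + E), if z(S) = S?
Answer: 24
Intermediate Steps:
E = -13 (E = (-4 - 5) - 4 = -9 - 4 = -13)
-8*(10 + E) = -8*(10 - 13) = -8*(-3) = 24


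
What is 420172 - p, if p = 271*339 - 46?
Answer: 328349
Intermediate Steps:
p = 91823 (p = 91869 - 46 = 91823)
420172 - p = 420172 - 1*91823 = 420172 - 91823 = 328349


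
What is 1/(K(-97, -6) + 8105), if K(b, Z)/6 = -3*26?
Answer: 1/7637 ≈ 0.00013094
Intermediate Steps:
K(b, Z) = -468 (K(b, Z) = 6*(-3*26) = 6*(-78) = -468)
1/(K(-97, -6) + 8105) = 1/(-468 + 8105) = 1/7637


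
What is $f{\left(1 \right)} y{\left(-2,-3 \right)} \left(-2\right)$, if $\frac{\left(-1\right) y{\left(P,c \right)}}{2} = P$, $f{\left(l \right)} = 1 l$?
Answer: $-8$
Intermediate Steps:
$f{\left(l \right)} = l$
$y{\left(P,c \right)} = - 2 P$
$f{\left(1 \right)} y{\left(-2,-3 \right)} \left(-2\right) = 1 \left(\left(-2\right) \left(-2\right)\right) \left(-2\right) = 1 \cdot 4 \left(-2\right) = 4 \left(-2\right) = -8$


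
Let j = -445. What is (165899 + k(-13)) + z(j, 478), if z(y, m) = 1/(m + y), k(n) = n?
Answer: 5474239/33 ≈ 1.6589e+5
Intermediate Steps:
(165899 + k(-13)) + z(j, 478) = (165899 - 13) + 1/(478 - 445) = 165886 + 1/33 = 5474239/33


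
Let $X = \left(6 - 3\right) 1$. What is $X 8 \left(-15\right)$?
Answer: $-360$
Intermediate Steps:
$X = 3$ ($X = 3 \cdot 1 = 3$)
$X 8 \left(-15\right) = 3 \cdot 8 \left(-15\right) = 24 \left(-15\right) = -360$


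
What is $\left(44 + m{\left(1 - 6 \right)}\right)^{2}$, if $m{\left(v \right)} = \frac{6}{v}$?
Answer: $\frac{45796}{25} \approx 1831.8$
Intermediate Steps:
$\left(44 + m{\left(1 - 6 \right)}\right)^{2} = \left(44 + \frac{6}{1 - 6}\right)^{2} = \left(44 + \frac{6}{-5}\right)^{2} = \left(44 + 6 \left(- \frac{1}{5}\right)\right)^{2} = \left(44 - \frac{6}{5}\right)^{2} = \left(\frac{214}{5}\right)^{2} = \frac{45796}{25}$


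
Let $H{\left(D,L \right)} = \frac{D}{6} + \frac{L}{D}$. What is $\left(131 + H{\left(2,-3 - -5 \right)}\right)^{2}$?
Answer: $\frac{157609}{9} \approx 17512.0$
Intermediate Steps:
$H{\left(D,L \right)} = \frac{D}{6} + \frac{L}{D}$ ($H{\left(D,L \right)} = D \frac{1}{6} + \frac{L}{D} = \frac{D}{6} + \frac{L}{D}$)
$\left(131 + H{\left(2,-3 - -5 \right)}\right)^{2} = \left(131 + \left(\frac{1}{6} \cdot 2 + \frac{-3 - -5}{2}\right)\right)^{2} = \left(131 + \left(\frac{1}{3} + \left(-3 + 5\right) \frac{1}{2}\right)\right)^{2} = \left(131 + \left(\frac{1}{3} + 2 \cdot \frac{1}{2}\right)\right)^{2} = \left(131 + \left(\frac{1}{3} + 1\right)\right)^{2} = \left(131 + \frac{4}{3}\right)^{2} = \left(\frac{397}{3}\right)^{2} = \frac{157609}{9}$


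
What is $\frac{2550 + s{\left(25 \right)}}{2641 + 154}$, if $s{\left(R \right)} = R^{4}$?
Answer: $\frac{78635}{559} \approx 140.67$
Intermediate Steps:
$\frac{2550 + s{\left(25 \right)}}{2641 + 154} = \frac{2550 + 25^{4}}{2641 + 154} = \frac{2550 + 390625}{2795} = 393175 \cdot \frac{1}{2795} = \frac{78635}{559}$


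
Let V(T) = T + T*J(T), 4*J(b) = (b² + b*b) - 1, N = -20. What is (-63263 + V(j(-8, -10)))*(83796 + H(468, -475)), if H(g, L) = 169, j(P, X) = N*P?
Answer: 166658518005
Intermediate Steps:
J(b) = -¼ + b²/2 (J(b) = ((b² + b*b) - 1)/4 = ((b² + b²) - 1)/4 = (2*b² - 1)/4 = (-1 + 2*b²)/4 = -¼ + b²/2)
j(P, X) = -20*P
V(T) = T + T*(-¼ + T²/2)
(-63263 + V(j(-8, -10)))*(83796 + H(468, -475)) = (-63263 + (-20*(-8))*(3 + 2*(-20*(-8))²)/4)*(83796 + 169) = (-63263 + (¼)*160*(3 + 2*160²))*83965 = (-63263 + (¼)*160*(3 + 2*25600))*83965 = (-63263 + (¼)*160*(3 + 51200))*83965 = (-63263 + (¼)*160*51203)*83965 = (-63263 + 2048120)*83965 = 1984857*83965 = 166658518005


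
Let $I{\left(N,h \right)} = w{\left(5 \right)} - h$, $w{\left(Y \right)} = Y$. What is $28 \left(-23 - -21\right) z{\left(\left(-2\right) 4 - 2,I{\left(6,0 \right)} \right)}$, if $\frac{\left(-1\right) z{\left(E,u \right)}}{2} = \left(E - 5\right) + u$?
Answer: $-1120$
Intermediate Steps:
$I{\left(N,h \right)} = 5 - h$
$z{\left(E,u \right)} = 10 - 2 E - 2 u$ ($z{\left(E,u \right)} = - 2 \left(\left(E - 5\right) + u\right) = - 2 \left(\left(-5 + E\right) + u\right) = - 2 \left(-5 + E + u\right) = 10 - 2 E - 2 u$)
$28 \left(-23 - -21\right) z{\left(\left(-2\right) 4 - 2,I{\left(6,0 \right)} \right)} = 28 \left(-23 - -21\right) \left(10 - 2 \left(\left(-2\right) 4 - 2\right) - 2 \left(5 - 0\right)\right) = 28 \left(-23 + 21\right) \left(10 - 2 \left(-8 - 2\right) - 2 \left(5 + 0\right)\right) = 28 \left(-2\right) \left(10 - -20 - 10\right) = - 56 \left(10 + 20 - 10\right) = \left(-56\right) 20 = -1120$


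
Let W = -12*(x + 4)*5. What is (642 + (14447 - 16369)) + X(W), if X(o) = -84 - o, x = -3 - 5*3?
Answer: -2204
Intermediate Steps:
x = -18 (x = -3 - 15 = -18)
W = 840 (W = -12*(-18 + 4)*5 = -(-168)*5 = -12*(-70) = 840)
(642 + (14447 - 16369)) + X(W) = (642 + (14447 - 16369)) + (-84 - 1*840) = (642 - 1922) + (-84 - 840) = -1280 - 924 = -2204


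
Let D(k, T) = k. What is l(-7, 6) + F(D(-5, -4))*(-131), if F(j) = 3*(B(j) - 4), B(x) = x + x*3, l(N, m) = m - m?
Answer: 9432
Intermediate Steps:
l(N, m) = 0
B(x) = 4*x (B(x) = x + 3*x = 4*x)
F(j) = -12 + 12*j (F(j) = 3*(4*j - 4) = 3*(-4 + 4*j) = -12 + 12*j)
l(-7, 6) + F(D(-5, -4))*(-131) = 0 + (-12 + 12*(-5))*(-131) = 0 + (-12 - 60)*(-131) = 0 - 72*(-131) = 0 + 9432 = 9432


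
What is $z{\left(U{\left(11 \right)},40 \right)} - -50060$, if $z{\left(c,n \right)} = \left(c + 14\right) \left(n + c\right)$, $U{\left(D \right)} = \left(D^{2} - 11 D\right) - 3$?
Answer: $50467$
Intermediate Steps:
$U{\left(D \right)} = -3 + D^{2} - 11 D$
$z{\left(c,n \right)} = \left(14 + c\right) \left(c + n\right)$
$z{\left(U{\left(11 \right)},40 \right)} - -50060 = \left(\left(-3 + 11^{2} - 121\right)^{2} + 14 \left(-3 + 11^{2} - 121\right) + 14 \cdot 40 + \left(-3 + 11^{2} - 121\right) 40\right) - -50060 = \left(\left(-3 + 121 - 121\right)^{2} + 14 \left(-3 + 121 - 121\right) + 560 + \left(-3 + 121 - 121\right) 40\right) + 50060 = \left(\left(-3\right)^{2} + 14 \left(-3\right) + 560 - 120\right) + 50060 = \left(9 - 42 + 560 - 120\right) + 50060 = 407 + 50060 = 50467$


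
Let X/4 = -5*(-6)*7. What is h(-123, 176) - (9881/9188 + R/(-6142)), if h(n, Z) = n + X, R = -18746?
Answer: 20114657841/28216348 ≈ 712.87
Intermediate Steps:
X = 840 (X = 4*(-5*(-6)*7) = 4*(30*7) = 4*210 = 840)
h(n, Z) = 840 + n (h(n, Z) = n + 840 = 840 + n)
h(-123, 176) - (9881/9188 + R/(-6142)) = (840 - 123) - (9881/9188 - 18746/(-6142)) = 717 - (9881*(1/9188) - 18746*(-1/6142)) = 717 - (9881/9188 + 9373/3071) = 717 - 1*116463675/28216348 = 717 - 116463675/28216348 = 20114657841/28216348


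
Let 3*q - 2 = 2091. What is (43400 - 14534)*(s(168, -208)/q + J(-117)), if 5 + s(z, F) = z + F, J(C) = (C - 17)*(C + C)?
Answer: 1894417068618/2093 ≈ 9.0512e+8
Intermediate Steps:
J(C) = 2*C*(-17 + C) (J(C) = (-17 + C)*(2*C) = 2*C*(-17 + C))
s(z, F) = -5 + F + z (s(z, F) = -5 + (z + F) = -5 + (F + z) = -5 + F + z)
q = 2093/3 (q = ⅔ + (⅓)*2091 = ⅔ + 697 = 2093/3 ≈ 697.67)
(43400 - 14534)*(s(168, -208)/q + J(-117)) = (43400 - 14534)*((-5 - 208 + 168)/(2093/3) + 2*(-117)*(-17 - 117)) = 28866*(-45*3/2093 + 2*(-117)*(-134)) = 28866*(-135/2093 + 31356) = 28866*(65627973/2093) = 1894417068618/2093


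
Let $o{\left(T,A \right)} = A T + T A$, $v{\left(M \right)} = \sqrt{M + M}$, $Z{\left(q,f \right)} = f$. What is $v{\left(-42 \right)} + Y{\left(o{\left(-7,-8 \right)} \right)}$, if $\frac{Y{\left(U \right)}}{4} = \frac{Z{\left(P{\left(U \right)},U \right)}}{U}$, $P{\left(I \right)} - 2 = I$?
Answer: $4 + 2 i \sqrt{21} \approx 4.0 + 9.1651 i$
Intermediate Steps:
$P{\left(I \right)} = 2 + I$
$v{\left(M \right)} = \sqrt{2} \sqrt{M}$ ($v{\left(M \right)} = \sqrt{2 M} = \sqrt{2} \sqrt{M}$)
$o{\left(T,A \right)} = 2 A T$ ($o{\left(T,A \right)} = A T + A T = 2 A T$)
$Y{\left(U \right)} = 4$ ($Y{\left(U \right)} = 4 \frac{U}{U} = 4 \cdot 1 = 4$)
$v{\left(-42 \right)} + Y{\left(o{\left(-7,-8 \right)} \right)} = \sqrt{2} \sqrt{-42} + 4 = \sqrt{2} i \sqrt{42} + 4 = 2 i \sqrt{21} + 4 = 4 + 2 i \sqrt{21}$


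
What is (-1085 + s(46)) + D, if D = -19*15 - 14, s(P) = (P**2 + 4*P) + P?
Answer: 962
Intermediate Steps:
s(P) = P**2 + 5*P
D = -299 (D = -285 - 14 = -299)
(-1085 + s(46)) + D = (-1085 + 46*(5 + 46)) - 299 = (-1085 + 46*51) - 299 = (-1085 + 2346) - 299 = 1261 - 299 = 962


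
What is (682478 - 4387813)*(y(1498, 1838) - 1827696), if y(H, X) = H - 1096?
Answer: 6770736413490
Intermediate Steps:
y(H, X) = -1096 + H
(682478 - 4387813)*(y(1498, 1838) - 1827696) = (682478 - 4387813)*((-1096 + 1498) - 1827696) = -3705335*(402 - 1827696) = -3705335*(-1827294) = 6770736413490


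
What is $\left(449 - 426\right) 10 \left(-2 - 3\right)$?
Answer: $-1150$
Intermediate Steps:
$\left(449 - 426\right) 10 \left(-2 - 3\right) = 23 \cdot 10 \left(-5\right) = 23 \left(-50\right) = -1150$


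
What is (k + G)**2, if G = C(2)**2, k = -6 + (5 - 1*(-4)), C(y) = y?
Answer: 49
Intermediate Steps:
k = 3 (k = -6 + (5 + 4) = -6 + 9 = 3)
G = 4 (G = 2**2 = 4)
(k + G)**2 = (3 + 4)**2 = 7**2 = 49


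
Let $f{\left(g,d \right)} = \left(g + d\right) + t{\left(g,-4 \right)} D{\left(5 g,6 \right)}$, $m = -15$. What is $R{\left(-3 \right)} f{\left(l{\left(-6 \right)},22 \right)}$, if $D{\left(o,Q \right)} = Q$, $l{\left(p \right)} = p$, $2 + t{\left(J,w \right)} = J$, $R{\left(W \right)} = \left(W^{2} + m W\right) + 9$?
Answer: $-2016$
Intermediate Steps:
$R{\left(W \right)} = 9 + W^{2} - 15 W$ ($R{\left(W \right)} = \left(W^{2} - 15 W\right) + 9 = 9 + W^{2} - 15 W$)
$t{\left(J,w \right)} = -2 + J$
$f{\left(g,d \right)} = -12 + d + 7 g$ ($f{\left(g,d \right)} = \left(g + d\right) + \left(-2 + g\right) 6 = \left(d + g\right) + \left(-12 + 6 g\right) = -12 + d + 7 g$)
$R{\left(-3 \right)} f{\left(l{\left(-6 \right)},22 \right)} = \left(9 + \left(-3\right)^{2} - -45\right) \left(-12 + 22 + 7 \left(-6\right)\right) = \left(9 + 9 + 45\right) \left(-12 + 22 - 42\right) = 63 \left(-32\right) = -2016$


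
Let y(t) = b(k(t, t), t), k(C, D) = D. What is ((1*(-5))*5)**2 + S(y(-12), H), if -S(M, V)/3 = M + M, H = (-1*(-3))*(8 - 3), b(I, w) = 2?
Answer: 613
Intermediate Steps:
y(t) = 2
H = 15 (H = 3*5 = 15)
S(M, V) = -6*M (S(M, V) = -3*(M + M) = -6*M)
((1*(-5))*5)**2 + S(y(-12), H) = ((1*(-5))*5)**2 - 6*2 = (-5*5)**2 - 12 = (-25)**2 - 12 = 625 - 12 = 613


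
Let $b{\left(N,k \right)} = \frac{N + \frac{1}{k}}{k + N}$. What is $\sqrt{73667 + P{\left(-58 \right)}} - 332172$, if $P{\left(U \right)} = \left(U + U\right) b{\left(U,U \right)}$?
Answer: $-332172 + \frac{21 \sqrt{561498}}{58} \approx -3.319 \cdot 10^{5}$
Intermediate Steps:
$b{\left(N,k \right)} = \frac{N + \frac{1}{k}}{N + k}$
$P{\left(U \right)} = \frac{1 + U^{2}}{U}$ ($P{\left(U \right)} = \left(U + U\right) \frac{1 + U U}{U \left(U + U\right)} = 2 U \frac{1 + U^{2}}{U 2 U} = 2 U \frac{\frac{1}{2 U} \left(1 + U^{2}\right)}{U} = 2 U \frac{1 + U^{2}}{2 U^{2}} = \frac{1 + U^{2}}{U}$)
$\sqrt{73667 + P{\left(-58 \right)}} - 332172 = \sqrt{73667 - \left(58 - \frac{1}{-58}\right)} - 332172 = \sqrt{73667 - \frac{3365}{58}} - 332172 = \sqrt{\frac{4269321}{58}} - 332172 = \frac{21 \sqrt{561498}}{58} - 332172 = -332172 + \frac{21 \sqrt{561498}}{58}$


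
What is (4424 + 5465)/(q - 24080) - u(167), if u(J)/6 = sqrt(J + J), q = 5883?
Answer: -319/587 - 6*sqrt(334) ≈ -110.20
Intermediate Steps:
u(J) = 6*sqrt(2)*sqrt(J) (u(J) = 6*sqrt(J + J) = 6*sqrt(2*J) = 6*(sqrt(2)*sqrt(J)) = 6*sqrt(2)*sqrt(J))
(4424 + 5465)/(q - 24080) - u(167) = (4424 + 5465)/(5883 - 24080) - 6*sqrt(2)*sqrt(167) = 9889/(-18197) - 6*sqrt(334) = 9889*(-1/18197) - 6*sqrt(334) = -319/587 - 6*sqrt(334)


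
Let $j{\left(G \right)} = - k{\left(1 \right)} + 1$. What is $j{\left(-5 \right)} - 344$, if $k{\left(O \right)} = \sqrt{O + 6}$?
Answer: $-343 - \sqrt{7} \approx -345.65$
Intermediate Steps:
$k{\left(O \right)} = \sqrt{6 + O}$
$j{\left(G \right)} = 1 - \sqrt{7}$ ($j{\left(G \right)} = - \sqrt{6 + 1} + 1 = - \sqrt{7} + 1 = 1 - \sqrt{7}$)
$j{\left(-5 \right)} - 344 = \left(1 - \sqrt{7}\right) - 344 = -343 - \sqrt{7}$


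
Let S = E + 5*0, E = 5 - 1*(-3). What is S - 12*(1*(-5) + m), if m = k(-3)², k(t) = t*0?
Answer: 68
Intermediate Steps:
E = 8 (E = 5 + 3 = 8)
k(t) = 0
m = 0 (m = 0² = 0)
S = 8 (S = 8 + 5*0 = 8 + 0 = 8)
S - 12*(1*(-5) + m) = 8 - 12*(1*(-5) + 0) = 8 - 12*(-5 + 0) = 8 - 12*(-5) = 8 + 60 = 68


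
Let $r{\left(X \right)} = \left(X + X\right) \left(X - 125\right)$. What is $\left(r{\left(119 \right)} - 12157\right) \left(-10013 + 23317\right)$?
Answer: $-180734840$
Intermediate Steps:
$r{\left(X \right)} = 2 X \left(-125 + X\right)$
$\left(r{\left(119 \right)} - 12157\right) \left(-10013 + 23317\right) = \left(2 \cdot 119 \left(-125 + 119\right) - 12157\right) \left(-10013 + 23317\right) = \left(2 \cdot 119 \left(-6\right) - 12157\right) 13304 = \left(-1428 - 12157\right) 13304 = \left(-13585\right) 13304 = -180734840$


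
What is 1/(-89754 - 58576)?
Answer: -1/148330 ≈ -6.7417e-6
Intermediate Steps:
1/(-89754 - 58576) = 1/(-148330) = -1/148330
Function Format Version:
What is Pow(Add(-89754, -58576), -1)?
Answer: Rational(-1, 148330) ≈ -6.7417e-6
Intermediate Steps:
Pow(Add(-89754, -58576), -1) = Pow(-148330, -1) = Rational(-1, 148330)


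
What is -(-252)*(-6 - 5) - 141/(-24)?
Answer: -22129/8 ≈ -2766.1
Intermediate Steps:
-(-252)*(-6 - 5) - 141/(-24) = -(-252)*(-11) - 141*(-1/24) = -84*33 + 47/8 = -2772 + 47/8 = -22129/8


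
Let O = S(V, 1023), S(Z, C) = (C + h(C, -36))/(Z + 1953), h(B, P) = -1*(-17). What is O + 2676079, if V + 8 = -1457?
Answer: 163240949/61 ≈ 2.6761e+6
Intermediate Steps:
V = -1465 (V = -8 - 1457 = -1465)
h(B, P) = 17
S(Z, C) = (17 + C)/(1953 + Z) (S(Z, C) = (C + 17)/(Z + 1953) = (17 + C)/(1953 + Z))
O = 130/61 (O = (17 + 1023)/(1953 - 1465) = 1040/488 = (1/488)*1040 = 130/61 ≈ 2.1311)
O + 2676079 = 130/61 + 2676079 = 163240949/61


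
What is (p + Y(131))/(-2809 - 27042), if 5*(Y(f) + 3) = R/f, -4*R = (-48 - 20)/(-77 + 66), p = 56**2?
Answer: -22573248/215076455 ≈ -0.10495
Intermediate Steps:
p = 3136
R = -17/11 (R = -(-48 - 20)/(4*(-77 + 66)) = -(-17)/(-11) = -(-17)*(-1)/11 = -1/4*68/11 = -17/11 ≈ -1.5455)
Y(f) = -3 - 17/(55*f) (Y(f) = -3 + (-17/(11*f))/5 = -3 - 17/(55*f))
(p + Y(131))/(-2809 - 27042) = (3136 + (-3 - 17/55/131))/(-2809 - 27042) = (3136 + (-3 - 17/55*1/131))/(-29851) = (3136 + (-3 - 17/7205))*(-1/29851) = (3136 - 21632/7205)*(-1/29851) = (22573248/7205)*(-1/29851) = -22573248/215076455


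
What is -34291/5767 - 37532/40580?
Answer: -401993956/58506215 ≈ -6.8710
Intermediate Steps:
-34291/5767 - 37532/40580 = -34291*1/5767 - 37532*1/40580 = -34291/5767 - 9383/10145 = -401993956/58506215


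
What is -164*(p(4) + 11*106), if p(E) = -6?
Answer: -190240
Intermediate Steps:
-164*(p(4) + 11*106) = -164*(-6 + 11*106) = -164*(-6 + 1166) = -164*1160 = -190240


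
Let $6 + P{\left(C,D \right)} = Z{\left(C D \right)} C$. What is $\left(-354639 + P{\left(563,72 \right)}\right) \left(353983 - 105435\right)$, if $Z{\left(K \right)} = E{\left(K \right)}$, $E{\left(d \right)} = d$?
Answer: $5584158487404$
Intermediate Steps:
$Z{\left(K \right)} = K$
$P{\left(C,D \right)} = -6 + D C^{2}$ ($P{\left(C,D \right)} = -6 + C D C = -6 + D C^{2}$)
$\left(-354639 + P{\left(563,72 \right)}\right) \left(353983 - 105435\right) = \left(-354639 - \left(6 - 72 \cdot 563^{2}\right)\right) \left(353983 - 105435\right) = \left(-354639 + \left(-6 + 72 \cdot 316969\right)\right) 248548 = \left(-354639 + \left(-6 + 22821768\right)\right) 248548 = \left(-354639 + 22821762\right) 248548 = 22467123 \cdot 248548 = 5584158487404$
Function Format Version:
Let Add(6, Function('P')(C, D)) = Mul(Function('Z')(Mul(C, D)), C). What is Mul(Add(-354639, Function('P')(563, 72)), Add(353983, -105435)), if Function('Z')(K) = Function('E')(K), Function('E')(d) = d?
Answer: 5584158487404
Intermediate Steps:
Function('Z')(K) = K
Function('P')(C, D) = Add(-6, Mul(D, Pow(C, 2))) (Function('P')(C, D) = Add(-6, Mul(Mul(C, D), C)) = Add(-6, Mul(D, Pow(C, 2))))
Mul(Add(-354639, Function('P')(563, 72)), Add(353983, -105435)) = Mul(Add(-354639, Add(-6, Mul(72, Pow(563, 2)))), Add(353983, -105435)) = Mul(Add(-354639, Add(-6, Mul(72, 316969))), 248548) = Mul(Add(-354639, Add(-6, 22821768)), 248548) = Mul(Add(-354639, 22821762), 248548) = Mul(22467123, 248548) = 5584158487404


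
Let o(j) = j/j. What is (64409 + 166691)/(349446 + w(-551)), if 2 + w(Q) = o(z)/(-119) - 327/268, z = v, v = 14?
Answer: 7370241200/11144428867 ≈ 0.66134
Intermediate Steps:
z = 14
o(j) = 1
w(Q) = -102965/31892 (w(Q) = -2 + (1/(-119) - 327/268) = -2 + (1*(-1/119) - 327*1/268) = -2 + (-1/119 - 327/268) = -2 - 39181/31892 = -102965/31892)
(64409 + 166691)/(349446 + w(-551)) = (64409 + 166691)/(349446 - 102965/31892) = 231100/(11144428867/31892) = 231100*(31892/11144428867) = 7370241200/11144428867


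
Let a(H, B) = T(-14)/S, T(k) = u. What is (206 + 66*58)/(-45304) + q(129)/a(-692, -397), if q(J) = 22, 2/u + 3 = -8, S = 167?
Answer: -457730981/22652 ≈ -20207.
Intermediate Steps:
u = -2/11 (u = 2/(-3 - 8) = 2/(-11) = 2*(-1/11) = -2/11 ≈ -0.18182)
T(k) = -2/11
a(H, B) = -2/1837 (a(H, B) = -2/11/167 = -2/11*1/167 = -2/1837)
(206 + 66*58)/(-45304) + q(129)/a(-692, -397) = (206 + 66*58)/(-45304) + 22/(-2/1837) = (206 + 3828)*(-1/45304) + 22*(-1837/2) = 4034*(-1/45304) - 20207 = -2017/22652 - 20207 = -457730981/22652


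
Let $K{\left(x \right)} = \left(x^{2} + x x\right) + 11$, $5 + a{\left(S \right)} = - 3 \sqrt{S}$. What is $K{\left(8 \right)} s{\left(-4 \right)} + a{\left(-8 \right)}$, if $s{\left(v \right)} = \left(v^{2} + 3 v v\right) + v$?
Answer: $8335 - 6 i \sqrt{2} \approx 8335.0 - 8.4853 i$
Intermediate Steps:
$a{\left(S \right)} = -5 - 3 \sqrt{S}$
$s{\left(v \right)} = v + 4 v^{2}$ ($s{\left(v \right)} = \left(v^{2} + 3 v^{2}\right) + v = 4 v^{2} + v = v + 4 v^{2}$)
$K{\left(x \right)} = 11 + 2 x^{2}$ ($K{\left(x \right)} = \left(x^{2} + x^{2}\right) + 11 = 2 x^{2} + 11 = 11 + 2 x^{2}$)
$K{\left(8 \right)} s{\left(-4 \right)} + a{\left(-8 \right)} = \left(11 + 2 \cdot 8^{2}\right) \left(- 4 \left(1 + 4 \left(-4\right)\right)\right) - \left(5 + 3 \sqrt{-8}\right) = \left(11 + 2 \cdot 64\right) \left(- 4 \left(1 - 16\right)\right) - \left(5 + 3 \cdot 2 i \sqrt{2}\right) = \left(11 + 128\right) \left(\left(-4\right) \left(-15\right)\right) - \left(5 + 6 i \sqrt{2}\right) = 139 \cdot 60 - \left(5 + 6 i \sqrt{2}\right) = 8340 - \left(5 + 6 i \sqrt{2}\right) = 8335 - 6 i \sqrt{2}$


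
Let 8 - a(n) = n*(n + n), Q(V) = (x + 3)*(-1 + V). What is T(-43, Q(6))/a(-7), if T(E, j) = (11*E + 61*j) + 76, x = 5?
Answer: -227/10 ≈ -22.700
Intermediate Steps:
Q(V) = -8 + 8*V (Q(V) = (5 + 3)*(-1 + V) = 8*(-1 + V) = -8 + 8*V)
T(E, j) = 76 + 11*E + 61*j
a(n) = 8 - 2*n² (a(n) = 8 - n*(n + n) = 8 - n*2*n = 8 - 2*n²)
T(-43, Q(6))/a(-7) = (76 + 11*(-43) + 61*(-8 + 8*6))/(8 - 2*(-7)²) = (76 - 473 + 61*(-8 + 48))/(8 - 2*49) = (76 - 473 + 61*40)/(8 - 98) = (76 - 473 + 2440)/(-90) = 2043*(-1/90) = -227/10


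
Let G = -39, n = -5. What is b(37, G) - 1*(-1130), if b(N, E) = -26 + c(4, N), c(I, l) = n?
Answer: 1099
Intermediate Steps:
c(I, l) = -5
b(N, E) = -31 (b(N, E) = -26 - 5 = -31)
b(37, G) - 1*(-1130) = -31 - 1*(-1130) = -31 + 1130 = 1099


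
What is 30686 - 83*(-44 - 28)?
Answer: 36662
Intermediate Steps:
30686 - 83*(-44 - 28) = 30686 - 83*(-72) = 30686 + 5976 = 36662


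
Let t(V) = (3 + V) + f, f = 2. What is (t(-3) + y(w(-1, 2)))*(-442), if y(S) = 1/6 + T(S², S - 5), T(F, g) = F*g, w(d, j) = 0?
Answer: -2873/3 ≈ -957.67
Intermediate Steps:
t(V) = 5 + V (t(V) = (3 + V) + 2 = 5 + V)
y(S) = ⅙ + S²*(-5 + S) (y(S) = 1/6 + S²*(S - 5) = ⅙ + S²*(-5 + S))
(t(-3) + y(w(-1, 2)))*(-442) = ((5 - 3) + (⅙ + 0²*(-5 + 0)))*(-442) = (2 + (⅙ + 0*(-5)))*(-442) = (2 + (⅙ + 0))*(-442) = (2 + ⅙)*(-442) = (13/6)*(-442) = -2873/3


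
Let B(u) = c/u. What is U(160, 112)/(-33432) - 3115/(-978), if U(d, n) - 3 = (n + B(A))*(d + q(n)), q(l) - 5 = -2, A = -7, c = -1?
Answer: 25159343/9536478 ≈ 2.6382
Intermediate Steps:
B(u) = -1/u
q(l) = 3 (q(l) = 5 - 2 = 3)
U(d, n) = 3 + (3 + d)*(⅐ + n) (U(d, n) = 3 + (n - 1/(-7))*(d + 3) = 3 + (n - 1*(-⅐))*(3 + d) = 3 + (n + ⅐)*(3 + d) = 3 + (⅐ + n)*(3 + d) = 3 + (3 + d)*(⅐ + n))
U(160, 112)/(-33432) - 3115/(-978) = (24/7 + 3*112 + (⅐)*160 + 160*112)/(-33432) - 3115/(-978) = (24/7 + 336 + 160/7 + 17920)*(-1/33432) - 3115*(-1/978) = (127976/7)*(-1/33432) + 3115/978 = -15997/29253 + 3115/978 = 25159343/9536478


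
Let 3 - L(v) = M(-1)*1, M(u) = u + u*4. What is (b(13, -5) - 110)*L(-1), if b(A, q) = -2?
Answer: -896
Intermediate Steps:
M(u) = 5*u (M(u) = u + 4*u = 5*u)
L(v) = 8 (L(v) = 3 - 5*(-1) = 3 - (-5) = 3 - 1*(-5) = 3 + 5 = 8)
(b(13, -5) - 110)*L(-1) = (-2 - 110)*8 = -112*8 = -896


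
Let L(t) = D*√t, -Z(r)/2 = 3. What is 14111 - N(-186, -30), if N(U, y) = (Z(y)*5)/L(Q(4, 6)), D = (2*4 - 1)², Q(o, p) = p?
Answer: 14111 + 5*√6/49 ≈ 14111.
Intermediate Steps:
Z(r) = -6 (Z(r) = -2*3 = -6)
D = 49 (D = (8 - 1)² = 7² = 49)
L(t) = 49*√t
N(U, y) = -5*√6/49 (N(U, y) = (-6*5)/((49*√6)) = -5*√6/49)
14111 - N(-186, -30) = 14111 - (-5)*√6/49 = 14111 + 5*√6/49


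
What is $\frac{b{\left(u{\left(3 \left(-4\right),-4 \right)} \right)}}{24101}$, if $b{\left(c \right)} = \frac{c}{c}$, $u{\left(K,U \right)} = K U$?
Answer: $\frac{1}{24101} \approx 4.1492 \cdot 10^{-5}$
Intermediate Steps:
$b{\left(c \right)} = 1$
$\frac{b{\left(u{\left(3 \left(-4\right),-4 \right)} \right)}}{24101} = 1 \cdot \frac{1}{24101} = \frac{1}{24101}$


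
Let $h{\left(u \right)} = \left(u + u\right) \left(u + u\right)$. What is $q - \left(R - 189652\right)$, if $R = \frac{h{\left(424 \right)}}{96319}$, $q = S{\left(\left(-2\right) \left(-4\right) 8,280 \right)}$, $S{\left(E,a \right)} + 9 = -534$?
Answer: $\frac{18214070667}{96319} \approx 1.891 \cdot 10^{5}$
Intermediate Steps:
$h{\left(u \right)} = 4 u^{2}$ ($h{\left(u \right)} = 2 u 2 u = 4 u^{2}$)
$S{\left(E,a \right)} = -543$ ($S{\left(E,a \right)} = -9 - 534 = -543$)
$q = -543$
$R = \frac{719104}{96319}$ ($R = \frac{4 \cdot 424^{2}}{96319} = 4 \cdot 179776 \cdot \frac{1}{96319} = 719104 \cdot \frac{1}{96319} = \frac{719104}{96319} \approx 7.4659$)
$q - \left(R - 189652\right) = -543 - \left(\frac{719104}{96319} - 189652\right) = -543 - - \frac{18266371884}{96319} = -543 + \frac{18266371884}{96319} = \frac{18214070667}{96319}$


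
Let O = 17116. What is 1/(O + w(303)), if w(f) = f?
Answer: 1/17419 ≈ 5.7409e-5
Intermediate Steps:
1/(O + w(303)) = 1/(17116 + 303) = 1/17419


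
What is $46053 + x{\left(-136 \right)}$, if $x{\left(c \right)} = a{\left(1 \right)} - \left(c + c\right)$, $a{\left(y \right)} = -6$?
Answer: $46319$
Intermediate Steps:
$x{\left(c \right)} = -6 - 2 c$ ($x{\left(c \right)} = -6 - \left(c + c\right) = -6 - 2 c$)
$46053 + x{\left(-136 \right)} = 46053 - -266 = 46053 + \left(-6 + 272\right) = 46053 + 266 = 46319$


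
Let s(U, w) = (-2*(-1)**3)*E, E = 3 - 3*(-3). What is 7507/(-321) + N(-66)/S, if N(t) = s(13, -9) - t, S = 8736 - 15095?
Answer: -47765903/2041239 ≈ -23.400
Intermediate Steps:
E = 12 (E = 3 + 9 = 12)
s(U, w) = 24 (s(U, w) = -2*(-1)**3*12 = -2*(-1)*12 = 2*12 = 24)
S = -6359
N(t) = 24 - t
7507/(-321) + N(-66)/S = 7507/(-321) + (24 - 1*(-66))/(-6359) = 7507*(-1/321) + (24 + 66)*(-1/6359) = -7507/321 + 90*(-1/6359) = -7507/321 - 90/6359 = -47765903/2041239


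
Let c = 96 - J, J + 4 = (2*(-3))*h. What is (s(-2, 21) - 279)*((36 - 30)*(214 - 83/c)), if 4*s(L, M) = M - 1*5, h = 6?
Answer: -23942325/68 ≈ -3.5209e+5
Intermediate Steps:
J = -40 (J = -4 + (2*(-3))*6 = -4 - 6*6 = -4 - 36 = -40)
c = 136 (c = 96 - 1*(-40) = 96 + 40 = 136)
s(L, M) = -5/4 + M/4 (s(L, M) = (M - 1*5)/4 = (M - 5)/4 = (-5 + M)/4 = -5/4 + M/4)
(s(-2, 21) - 279)*((36 - 30)*(214 - 83/c)) = ((-5/4 + (¼)*21) - 279)*((36 - 30)*(214 - 83/136)) = ((-5/4 + 21/4) - 279)*(6*(214 - 83*1/136)) = (4 - 279)*(6*(214 - 83/136)) = -1650*29021/136 = -275*87063/68 = -23942325/68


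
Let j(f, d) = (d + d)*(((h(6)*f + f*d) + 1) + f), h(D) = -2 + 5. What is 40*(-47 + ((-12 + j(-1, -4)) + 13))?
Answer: -2160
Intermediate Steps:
h(D) = 3
j(f, d) = 2*d*(1 + 4*f + d*f) (j(f, d) = (d + d)*(((3*f + f*d) + 1) + f) = (2*d)*(((3*f + d*f) + 1) + f) = (2*d)*((1 + 3*f + d*f) + f) = (2*d)*(1 + 4*f + d*f) = 2*d*(1 + 4*f + d*f))
40*(-47 + ((-12 + j(-1, -4)) + 13)) = 40*(-47 + ((-12 + 2*(-4)*(1 + 4*(-1) - 4*(-1))) + 13)) = 40*(-47 + ((-12 + 2*(-4)*(1 - 4 + 4)) + 13)) = 40*(-47 + ((-12 + 2*(-4)*1) + 13)) = 40*(-47 + ((-12 - 8) + 13)) = 40*(-47 + (-20 + 13)) = 40*(-47 - 7) = 40*(-54) = -2160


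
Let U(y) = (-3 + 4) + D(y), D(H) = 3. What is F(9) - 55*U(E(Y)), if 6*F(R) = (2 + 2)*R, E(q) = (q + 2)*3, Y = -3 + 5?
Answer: -214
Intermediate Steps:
Y = 2
E(q) = 6 + 3*q (E(q) = (2 + q)*3 = 6 + 3*q)
U(y) = 4 (U(y) = (-3 + 4) + 3 = 1 + 3 = 4)
F(R) = 2*R/3 (F(R) = ((2 + 2)*R)/6 = (4*R)/6 = 2*R/3)
F(9) - 55*U(E(Y)) = (⅔)*9 - 55*4 = 6 - 220 = -214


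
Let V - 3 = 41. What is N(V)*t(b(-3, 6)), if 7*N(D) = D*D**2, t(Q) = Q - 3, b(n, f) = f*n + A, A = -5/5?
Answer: -1874048/7 ≈ -2.6772e+5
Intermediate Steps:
V = 44 (V = 3 + 41 = 44)
A = -1 (A = -5*1/5 = -1)
b(n, f) = -1 + f*n (b(n, f) = f*n - 1 = -1 + f*n)
t(Q) = -3 + Q
N(D) = D**3/7 (N(D) = (D*D**2)/7 = D**3/7)
N(V)*t(b(-3, 6)) = ((1/7)*44**3)*(-3 + (-1 + 6*(-3))) = ((1/7)*85184)*(-3 + (-1 - 18)) = 85184*(-3 - 19)/7 = (85184/7)*(-22) = -1874048/7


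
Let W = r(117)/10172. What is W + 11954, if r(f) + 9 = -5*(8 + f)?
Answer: 60797727/5086 ≈ 11954.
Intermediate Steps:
r(f) = -49 - 5*f (r(f) = -9 - 5*(8 + f) = -9 + (-40 - 5*f) = -49 - 5*f)
W = -317/5086 (W = (-49 - 5*117)/10172 = (-49 - 585)*(1/10172) = -634*1/10172 = -317/5086 ≈ -0.062328)
W + 11954 = -317/5086 + 11954 = 60797727/5086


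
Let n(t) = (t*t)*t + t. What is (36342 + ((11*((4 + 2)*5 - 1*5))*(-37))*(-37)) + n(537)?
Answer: 155267507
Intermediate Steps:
n(t) = t + t³ (n(t) = t²*t + t = t³ + t = t + t³)
(36342 + ((11*((4 + 2)*5 - 1*5))*(-37))*(-37)) + n(537) = (36342 + ((11*((4 + 2)*5 - 1*5))*(-37))*(-37)) + (537 + 537³) = (36342 + ((11*(6*5 - 5))*(-37))*(-37)) + (537 + 154854153) = (36342 + ((11*(30 - 5))*(-37))*(-37)) + 154854690 = (36342 + ((11*25)*(-37))*(-37)) + 154854690 = (36342 + (275*(-37))*(-37)) + 154854690 = (36342 - 10175*(-37)) + 154854690 = (36342 + 376475) + 154854690 = 412817 + 154854690 = 155267507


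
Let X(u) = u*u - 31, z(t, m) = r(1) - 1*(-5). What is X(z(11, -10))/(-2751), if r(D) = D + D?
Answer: -6/917 ≈ -0.0065431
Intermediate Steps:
r(D) = 2*D
z(t, m) = 7 (z(t, m) = 2*1 - 1*(-5) = 2 + 5 = 7)
X(u) = -31 + u² (X(u) = u² - 31 = -31 + u²)
X(z(11, -10))/(-2751) = (-31 + 7²)/(-2751) = (-31 + 49)*(-1/2751) = 18*(-1/2751) = -6/917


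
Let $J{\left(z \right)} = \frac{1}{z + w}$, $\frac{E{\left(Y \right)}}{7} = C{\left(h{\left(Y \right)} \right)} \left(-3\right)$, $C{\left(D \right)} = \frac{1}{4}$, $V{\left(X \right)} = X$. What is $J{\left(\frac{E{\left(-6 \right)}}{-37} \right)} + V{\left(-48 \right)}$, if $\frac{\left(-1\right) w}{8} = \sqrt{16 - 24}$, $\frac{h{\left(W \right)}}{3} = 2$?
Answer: $- \frac{538330764}{11215289} + \frac{350464 i \sqrt{2}}{11215289} \approx -48.0 + 0.044192 i$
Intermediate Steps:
$h{\left(W \right)} = 6$ ($h{\left(W \right)} = 3 \cdot 2 = 6$)
$w = - 16 i \sqrt{2}$ ($w = - 8 \sqrt{16 - 24} = - 8 \sqrt{-8} = - 8 \cdot 2 i \sqrt{2} = - 16 i \sqrt{2} \approx - 22.627 i$)
$C{\left(D \right)} = \frac{1}{4}$
$E{\left(Y \right)} = - \frac{21}{4}$ ($E{\left(Y \right)} = 7 \cdot \frac{1}{4} \left(-3\right) = 7 \left(- \frac{3}{4}\right) = - \frac{21}{4}$)
$J{\left(z \right)} = \frac{1}{z - 16 i \sqrt{2}}$
$J{\left(\frac{E{\left(-6 \right)}}{-37} \right)} + V{\left(-48 \right)} = \frac{1}{- \frac{21}{4 \left(-37\right)} - 16 i \sqrt{2}} - 48 = \frac{1}{\left(- \frac{21}{4}\right) \left(- \frac{1}{37}\right) - 16 i \sqrt{2}} - 48 = \frac{1}{\frac{21}{148} - 16 i \sqrt{2}} - 48 = -48 + \frac{1}{\frac{21}{148} - 16 i \sqrt{2}}$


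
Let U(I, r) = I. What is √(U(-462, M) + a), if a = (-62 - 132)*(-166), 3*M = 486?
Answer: √31742 ≈ 178.16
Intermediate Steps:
M = 162 (M = (⅓)*486 = 162)
a = 32204 (a = -194*(-166) = 32204)
√(U(-462, M) + a) = √(-462 + 32204) = √31742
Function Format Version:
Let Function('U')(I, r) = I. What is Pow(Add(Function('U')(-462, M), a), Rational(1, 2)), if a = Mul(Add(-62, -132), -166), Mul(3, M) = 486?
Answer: Pow(31742, Rational(1, 2)) ≈ 178.16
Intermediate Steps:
M = 162 (M = Mul(Rational(1, 3), 486) = 162)
a = 32204 (a = Mul(-194, -166) = 32204)
Pow(Add(Function('U')(-462, M), a), Rational(1, 2)) = Pow(Add(-462, 32204), Rational(1, 2)) = Pow(31742, Rational(1, 2))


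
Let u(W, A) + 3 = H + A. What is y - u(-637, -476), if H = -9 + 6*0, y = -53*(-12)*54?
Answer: 34832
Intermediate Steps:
y = 34344 (y = 636*54 = 34344)
H = -9 (H = -9 + 0 = -9)
u(W, A) = -12 + A (u(W, A) = -3 + (-9 + A) = -12 + A)
y - u(-637, -476) = 34344 - (-12 - 476) = 34344 - 1*(-488) = 34344 + 488 = 34832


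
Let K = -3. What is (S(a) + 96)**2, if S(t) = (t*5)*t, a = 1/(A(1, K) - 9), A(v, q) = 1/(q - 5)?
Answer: 262045705216/28398241 ≈ 9227.5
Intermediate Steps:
A(v, q) = 1/(-5 + q)
a = -8/73 (a = 1/(1/(-5 - 3) - 9) = 1/(1/(-8) - 9) = 1/(-1/8 - 9) = 1/(-73/8) = -8/73 ≈ -0.10959)
S(t) = 5*t**2 (S(t) = (5*t)*t = 5*t**2)
(S(a) + 96)**2 = (5*(-8/73)**2 + 96)**2 = (5*(64/5329) + 96)**2 = (320/5329 + 96)**2 = (511904/5329)**2 = 262045705216/28398241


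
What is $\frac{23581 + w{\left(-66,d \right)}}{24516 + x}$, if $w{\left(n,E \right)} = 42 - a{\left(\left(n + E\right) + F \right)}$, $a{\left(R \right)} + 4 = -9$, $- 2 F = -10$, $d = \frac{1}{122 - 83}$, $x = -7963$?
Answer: $\frac{23636}{16553} \approx 1.4279$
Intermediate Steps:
$d = \frac{1}{39} \approx 0.025641$
$F = 5$ ($F = \left(- \frac{1}{2}\right) \left(-10\right) = 5$)
$a{\left(R \right)} = -13$ ($a{\left(R \right)} = -4 - 9 = -13$)
$w{\left(n,E \right)} = 55$ ($w{\left(n,E \right)} = 42 - -13 = 42 + 13 = 55$)
$\frac{23581 + w{\left(-66,d \right)}}{24516 + x} = \frac{23581 + 55}{24516 - 7963} = \frac{23636}{16553}$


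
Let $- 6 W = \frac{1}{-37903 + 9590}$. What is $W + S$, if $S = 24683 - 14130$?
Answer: $\frac{1792722535}{169878} \approx 10553.0$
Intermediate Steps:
$S = 10553$
$W = \frac{1}{169878}$ ($W = - \frac{1}{6 \left(-37903 + 9590\right)} = - \frac{1}{6 \left(-28313\right)} = \left(- \frac{1}{6}\right) \left(- \frac{1}{28313}\right) = \frac{1}{169878} \approx 5.8866 \cdot 10^{-6}$)
$W + S = \frac{1}{169878} + 10553 = \frac{1792722535}{169878}$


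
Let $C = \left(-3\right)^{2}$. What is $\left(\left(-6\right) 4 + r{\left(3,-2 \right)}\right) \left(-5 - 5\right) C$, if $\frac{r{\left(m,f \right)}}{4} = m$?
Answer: $1080$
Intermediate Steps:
$r{\left(m,f \right)} = 4 m$
$C = 9$
$\left(\left(-6\right) 4 + r{\left(3,-2 \right)}\right) \left(-5 - 5\right) C = \left(\left(-6\right) 4 + 4 \cdot 3\right) \left(-5 - 5\right) 9 = \left(-24 + 12\right) \left(\left(-10\right) 9\right) = \left(-12\right) \left(-90\right) = 1080$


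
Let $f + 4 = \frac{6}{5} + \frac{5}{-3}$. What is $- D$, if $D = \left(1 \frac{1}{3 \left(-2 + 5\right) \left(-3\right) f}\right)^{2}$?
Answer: $- \frac{25}{363609} \approx -6.8755 \cdot 10^{-5}$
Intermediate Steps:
$f = - \frac{67}{15}$ ($f = -4 + \left(\frac{6}{5} + \frac{5}{-3}\right) = -4 + \left(6 \cdot \frac{1}{5} + 5 \left(- \frac{1}{3}\right)\right) = -4 + \left(\frac{6}{5} - \frac{5}{3}\right) = -4 - \frac{7}{15} = - \frac{67}{15} \approx -4.4667$)
$D = \frac{25}{363609}$ ($D = \left(1 \frac{1}{3 \left(-2 + 5\right) \left(-3\right) \left(- \frac{67}{15}\right)}\right)^{2} = \left(1 \frac{1}{3 \cdot 3 \left(-3\right) \left(- \frac{67}{15}\right)}\right)^{2} = \left(1 \frac{1}{9 \left(-3\right) \left(- \frac{67}{15}\right)}\right)^{2} = \left(1 \frac{1}{\left(-27\right) \left(- \frac{67}{15}\right)}\right)^{2} = \left(1 \frac{1}{\frac{603}{5}}\right)^{2} = \left(1 \cdot \frac{5}{603}\right)^{2} = \left(\frac{5}{603}\right)^{2} = \frac{25}{363609} \approx 6.8755 \cdot 10^{-5}$)
$- D = \left(-1\right) \frac{25}{363609} = - \frac{25}{363609}$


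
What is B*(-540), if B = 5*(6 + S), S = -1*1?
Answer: -13500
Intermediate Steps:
S = -1
B = 25 (B = 5*(6 - 1) = 5*5 = 25)
B*(-540) = 25*(-540) = -13500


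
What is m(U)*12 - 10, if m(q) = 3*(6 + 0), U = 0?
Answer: 206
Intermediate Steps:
m(q) = 18 (m(q) = 3*6 = 18)
m(U)*12 - 10 = 18*12 - 10 = 216 - 10 = 206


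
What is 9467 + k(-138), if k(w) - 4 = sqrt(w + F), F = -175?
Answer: 9471 + I*sqrt(313) ≈ 9471.0 + 17.692*I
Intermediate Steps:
k(w) = 4 + sqrt(-175 + w) (k(w) = 4 + sqrt(w - 175) = 4 + sqrt(-175 + w))
9467 + k(-138) = 9467 + (4 + sqrt(-175 - 138)) = 9467 + (4 + sqrt(-313)) = 9467 + (4 + I*sqrt(313)) = 9471 + I*sqrt(313)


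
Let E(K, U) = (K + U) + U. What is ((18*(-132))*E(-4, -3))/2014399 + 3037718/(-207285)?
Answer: -6114251009882/417554696715 ≈ -14.643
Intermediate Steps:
E(K, U) = K + 2*U
((18*(-132))*E(-4, -3))/2014399 + 3037718/(-207285) = ((18*(-132))*(-4 + 2*(-3)))/2014399 + 3037718/(-207285) = -2376*(-4 - 6)*(1/2014399) + 3037718*(-1/207285) = -2376*(-10)*(1/2014399) - 3037718/207285 = 23760*(1/2014399) - 3037718/207285 = 23760/2014399 - 3037718/207285 = -6114251009882/417554696715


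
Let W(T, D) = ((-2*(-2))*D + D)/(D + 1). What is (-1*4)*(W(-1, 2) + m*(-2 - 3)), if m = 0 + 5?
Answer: 260/3 ≈ 86.667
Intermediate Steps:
W(T, D) = 5*D/(1 + D) (W(T, D) = (4*D + D)/(1 + D) = (5*D)/(1 + D) = 5*D/(1 + D))
m = 5
(-1*4)*(W(-1, 2) + m*(-2 - 3)) = (-1*4)*(5*2/(1 + 2) + 5*(-2 - 3)) = -4*(5*2/3 + 5*(-5)) = -4*(5*2*(1/3) - 25) = -4*(10/3 - 25) = -4*(-65/3) = 260/3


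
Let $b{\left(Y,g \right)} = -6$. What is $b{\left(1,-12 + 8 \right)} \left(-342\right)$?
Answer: $2052$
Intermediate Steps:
$b{\left(1,-12 + 8 \right)} \left(-342\right) = \left(-6\right) \left(-342\right) = 2052$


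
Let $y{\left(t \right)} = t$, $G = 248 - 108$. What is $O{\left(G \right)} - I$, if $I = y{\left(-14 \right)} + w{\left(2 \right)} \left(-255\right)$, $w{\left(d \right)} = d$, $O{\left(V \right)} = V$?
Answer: $664$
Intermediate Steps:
$G = 140$
$I = -524$ ($I = -14 + 2 \left(-255\right) = -14 - 510 = -524$)
$O{\left(G \right)} - I = 140 - -524 = 140 + 524 = 664$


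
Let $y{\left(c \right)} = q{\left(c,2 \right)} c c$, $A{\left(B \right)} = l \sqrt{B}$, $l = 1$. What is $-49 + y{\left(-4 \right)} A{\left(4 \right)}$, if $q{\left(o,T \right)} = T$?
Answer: $15$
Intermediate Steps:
$A{\left(B \right)} = \sqrt{B}$ ($A{\left(B \right)} = 1 \sqrt{B} = \sqrt{B}$)
$y{\left(c \right)} = 2 c^{2}$ ($y{\left(c \right)} = 2 c c = 2 c^{2}$)
$-49 + y{\left(-4 \right)} A{\left(4 \right)} = -49 + 2 \left(-4\right)^{2} \sqrt{4} = -49 + 2 \cdot 16 \cdot 2 = -49 + 32 \cdot 2 = -49 + 64 = 15$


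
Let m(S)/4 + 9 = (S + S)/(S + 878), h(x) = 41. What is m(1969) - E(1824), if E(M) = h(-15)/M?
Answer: -52776829/1730976 ≈ -30.490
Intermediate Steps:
m(S) = -36 + 8*S/(878 + S) (m(S) = -36 + 4*((S + S)/(S + 878)) = -36 + 4*((2*S)/(878 + S)) = -36 + 4*(2*S/(878 + S)) = -36 + 8*S/(878 + S))
E(M) = 41/M
m(1969) - E(1824) = 4*(-7902 - 7*1969)/(878 + 1969) - 41/1824 = 4*(-7902 - 13783)/2847 - 41/1824 = 4*(1/2847)*(-21685) - 1*41/1824 = -86740/2847 - 41/1824 = -52776829/1730976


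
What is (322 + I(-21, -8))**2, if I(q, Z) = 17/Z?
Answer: 6548481/64 ≈ 1.0232e+5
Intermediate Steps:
(322 + I(-21, -8))**2 = (322 + 17/(-8))**2 = (322 + 17*(-1/8))**2 = (322 - 17/8)**2 = (2559/8)**2 = 6548481/64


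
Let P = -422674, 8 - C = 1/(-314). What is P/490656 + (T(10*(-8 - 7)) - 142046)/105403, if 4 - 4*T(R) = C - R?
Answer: -472097844995/213671275152 ≈ -2.2095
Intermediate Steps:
C = 2513/314 (C = 8 - 1/(-314) = 8 - 1*(-1/314) = 8 + 1/314 = 2513/314 ≈ 8.0032)
T(R) = -1257/1256 + R/4 (T(R) = 1 - (2513/314 - R)/4 = 1 + (-2513/1256 + R/4) = -1257/1256 + R/4)
P/490656 + (T(10*(-8 - 7)) - 142046)/105403 = -422674/490656 + ((-1257/1256 + (10*(-8 - 7))/4) - 142046)/105403 = -422674*1/490656 + ((-1257/1256 + (10*(-15))/4) - 142046)*(1/105403) = -11123/12912 + ((-1257/1256 + (¼)*(-150)) - 142046)*(1/105403) = -11123/12912 + ((-1257/1256 - 75/2) - 142046)*(1/105403) = -11123/12912 + (-48357/1256 - 142046)*(1/105403) = -11123/12912 - 178458133/1256*1/105403 = -11123/12912 - 178458133/132386168 = -472097844995/213671275152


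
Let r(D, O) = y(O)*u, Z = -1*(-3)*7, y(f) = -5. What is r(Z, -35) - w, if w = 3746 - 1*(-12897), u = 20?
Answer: -16743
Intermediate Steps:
Z = 21 (Z = 3*7 = 21)
r(D, O) = -100 (r(D, O) = -5*20 = -100)
w = 16643 (w = 3746 + 12897 = 16643)
r(Z, -35) - w = -100 - 1*16643 = -100 - 16643 = -16743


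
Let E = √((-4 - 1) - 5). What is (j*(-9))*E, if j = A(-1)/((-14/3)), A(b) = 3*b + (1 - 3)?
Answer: -135*I*√10/14 ≈ -30.493*I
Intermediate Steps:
A(b) = -2 + 3*b (A(b) = 3*b - 2 = -2 + 3*b)
j = 15/14 (j = (-2 + 3*(-1))/((-14/3)) = (-2 - 3)/((-14*⅓)) = -5/(-14/3) = -5*(-3/14) = 15/14 ≈ 1.0714)
E = I*√10 (E = √(-5 - 5) = √(-10) = I*√10 ≈ 3.1623*I)
(j*(-9))*E = ((15/14)*(-9))*(I*√10) = -135*I*√10/14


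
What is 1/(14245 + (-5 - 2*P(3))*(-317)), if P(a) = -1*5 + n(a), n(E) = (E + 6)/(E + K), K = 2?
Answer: 5/69006 ≈ 7.2457e-5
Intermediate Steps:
n(E) = (6 + E)/(2 + E) (n(E) = (E + 6)/(E + 2) = (6 + E)/(2 + E))
P(a) = -5 + (6 + a)/(2 + a) (P(a) = -1*5 + (6 + a)/(2 + a) = -5 + (6 + a)/(2 + a))
1/(14245 + (-5 - 2*P(3))*(-317)) = 1/(14245 + (-5 - 8*(-1 - 1*3)/(2 + 3))*(-317)) = 1/(14245 + (-5 - 8*(-1 - 3)/5)*(-317)) = 1/(14245 + (-5 - 8*(-4)/5)*(-317)) = 1/(14245 + (-5 - 2*(-16/5))*(-317)) = 1/(14245 + (-5 + 32/5)*(-317)) = 1/(14245 + (7/5)*(-317)) = 1/(14245 - 2219/5) = 1/(69006/5) = 5/69006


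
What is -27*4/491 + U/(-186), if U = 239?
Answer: -137437/91326 ≈ -1.5049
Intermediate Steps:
-27*4/491 + U/(-186) = -27*4/491 + 239/(-186) = -108*1/491 + 239*(-1/186) = -108/491 - 239/186 = -137437/91326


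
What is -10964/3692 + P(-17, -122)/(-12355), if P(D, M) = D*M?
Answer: -35779357/11403665 ≈ -3.1375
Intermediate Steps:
-10964/3692 + P(-17, -122)/(-12355) = -10964/3692 - 17*(-122)/(-12355) = -10964*1/3692 + 2074*(-1/12355) = -2741/923 - 2074/12355 = -35779357/11403665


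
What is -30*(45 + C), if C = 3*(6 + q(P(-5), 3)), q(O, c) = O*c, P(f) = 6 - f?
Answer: -4860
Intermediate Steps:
C = 117 (C = 3*(6 + (6 - 1*(-5))*3) = 3*(6 + (6 + 5)*3) = 3*(6 + 11*3) = 3*(6 + 33) = 3*39 = 117)
-30*(45 + C) = -30*(45 + 117) = -30*162 = -4860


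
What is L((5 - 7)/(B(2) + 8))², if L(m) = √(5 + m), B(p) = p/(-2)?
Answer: 33/7 ≈ 4.7143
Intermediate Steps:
B(p) = -p/2 (B(p) = p*(-½) = -p/2)
L((5 - 7)/(B(2) + 8))² = (√(5 + (5 - 7)/(-½*2 + 8)))² = (√(5 - 2/(-1 + 8)))² = (√(5 - 2/7))² = (√(33/7))² = (√231/7)² = 33/7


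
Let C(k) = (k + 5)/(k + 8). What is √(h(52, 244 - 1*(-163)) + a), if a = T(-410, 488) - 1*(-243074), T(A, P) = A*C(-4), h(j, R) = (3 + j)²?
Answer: √983986/2 ≈ 495.98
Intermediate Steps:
C(k) = (5 + k)/(8 + k)
T(A, P) = A/4 (T(A, P) = A*((5 - 4)/(8 - 4)) = A*(1/4) = A*((¼)*1) = A*(¼) = A/4)
a = 485943/2 (a = (¼)*(-410) - 1*(-243074) = -205/2 + 243074 = 485943/2 ≈ 2.4297e+5)
√(h(52, 244 - 1*(-163)) + a) = √((3 + 52)² + 485943/2) = √(55² + 485943/2) = √(3025 + 485943/2) = √(491993/2) = √983986/2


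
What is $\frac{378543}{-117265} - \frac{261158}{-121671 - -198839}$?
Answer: $- \frac{29918049547}{4524552760} \approx -6.6124$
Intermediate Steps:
$\frac{378543}{-117265} - \frac{261158}{-121671 - -198839} = 378543 \left(- \frac{1}{117265}\right) - \frac{261158}{-121671 + 198839} = - \frac{378543}{117265} - \frac{261158}{77168} = - \frac{378543}{117265} - \frac{130579}{38584} = - \frac{29918049547}{4524552760}$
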